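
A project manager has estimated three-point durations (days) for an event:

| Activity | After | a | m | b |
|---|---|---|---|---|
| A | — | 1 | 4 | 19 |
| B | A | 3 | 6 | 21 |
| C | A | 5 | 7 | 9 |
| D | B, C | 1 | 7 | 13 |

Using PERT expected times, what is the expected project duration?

te_A = (1 + 4·4 + 19)/6 = 36/6 = 6
te_B = (3 + 4·6 + 21)/6 = 48/6 = 8
te_C = (5 + 4·7 + 9)/6 = 42/6 = 7
te_D = (1 + 4·7 + 13)/6 = 42/6 = 7

Forward pass:
ES_A = 0; EF_A = 6
ES_B = 6; EF_B = 6+8 = 14
ES_C = 6; EF_C = 6+7 = 13
ES_D = max(EF_B=14, EF_C=13) = 14; EF_D = 14+7 = 21
Expected project duration μ = 21 days. Critical path: A → B → D.

21 days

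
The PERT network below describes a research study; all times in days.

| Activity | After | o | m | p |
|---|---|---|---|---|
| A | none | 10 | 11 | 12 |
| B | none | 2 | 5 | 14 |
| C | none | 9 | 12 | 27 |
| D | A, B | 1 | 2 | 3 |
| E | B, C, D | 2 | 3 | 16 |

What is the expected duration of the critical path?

te_A = (10 + 4·11 + 12)/6 = 66/6 = 11
te_B = (2 + 4·5 + 14)/6 = 36/6 = 6
te_C = (9 + 4·12 + 27)/6 = 84/6 = 14
te_D = (1 + 4·2 + 3)/6 = 12/6 = 2
te_E = (2 + 4·3 + 16)/6 = 30/6 = 5

Forward pass:
ES_A = 0; EF_A = 11
ES_B = 0; EF_B = 6
ES_C = 0; EF_C = 14
ES_D = max(EF_A=11, EF_B=6) = 11; EF_D = 11+2 = 13
ES_E = max(EF_B=6, EF_C=14, EF_D=13) = 14; EF_E = 14+5 = 19
Expected project duration μ = 19 days. Critical path: C → E.

19 days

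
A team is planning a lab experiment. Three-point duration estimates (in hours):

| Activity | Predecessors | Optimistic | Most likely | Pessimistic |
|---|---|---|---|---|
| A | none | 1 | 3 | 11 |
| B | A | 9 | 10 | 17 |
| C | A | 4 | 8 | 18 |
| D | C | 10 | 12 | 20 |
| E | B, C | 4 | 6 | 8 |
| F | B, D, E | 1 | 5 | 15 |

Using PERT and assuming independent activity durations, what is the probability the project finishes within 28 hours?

te_A = (1 + 4·3 + 11)/6 = 24/6 = 4; σ²_A = ((11−1)/6)² = 2.778
te_B = (9 + 4·10 + 17)/6 = 66/6 = 11; σ²_B = ((17−9)/6)² = 1.778
te_C = (4 + 4·8 + 18)/6 = 54/6 = 9; σ²_C = ((18−4)/6)² = 5.444
te_D = (10 + 4·12 + 20)/6 = 78/6 = 13; σ²_D = ((20−10)/6)² = 2.778
te_E = (4 + 4·6 + 8)/6 = 36/6 = 6; σ²_E = ((8−4)/6)² = 0.444
te_F = (1 + 4·5 + 15)/6 = 36/6 = 6; σ²_F = ((15−1)/6)² = 5.444

Forward pass:
ES_A = 0; EF_A = 4
ES_B = 4; EF_B = 4+11 = 15
ES_C = 4; EF_C = 4+9 = 13
ES_D = 13; EF_D = 13+13 = 26
ES_E = max(EF_B=15, EF_C=13) = 15; EF_E = 15+6 = 21
ES_F = max(EF_B=15, EF_D=26, EF_E=21) = 26; EF_F = 26+6 = 32
Expected project duration μ = 32 hours. Critical path: A → C → D → F.

Variance along critical path = 2.778 + 5.444 + 2.778 + 5.444 = 16.444; σ = √16.444 = 4.055 hours.
Z = (28 − 32) / 4.055 = -0.986
P(T ≤ 28) = Φ(-0.986) ≈ 0.162

0.162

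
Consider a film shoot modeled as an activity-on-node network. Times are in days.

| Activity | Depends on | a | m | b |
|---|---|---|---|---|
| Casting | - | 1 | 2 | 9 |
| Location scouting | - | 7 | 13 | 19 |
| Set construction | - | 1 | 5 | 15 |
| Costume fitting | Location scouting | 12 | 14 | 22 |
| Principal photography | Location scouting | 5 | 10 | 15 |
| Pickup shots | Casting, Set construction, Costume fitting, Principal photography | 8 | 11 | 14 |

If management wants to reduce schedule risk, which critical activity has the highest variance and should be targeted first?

te_Casting = (1 + 4·2 + 9)/6 = 18/6 = 3; σ²_Casting = ((9−1)/6)² = 1.778
te_Location scouting = (7 + 4·13 + 19)/6 = 78/6 = 13; σ²_Location scouting = ((19−7)/6)² = 4.000
te_Set construction = (1 + 4·5 + 15)/6 = 36/6 = 6; σ²_Set construction = ((15−1)/6)² = 5.444
te_Costume fitting = (12 + 4·14 + 22)/6 = 90/6 = 15; σ²_Costume fitting = ((22−12)/6)² = 2.778
te_Principal photography = (5 + 4·10 + 15)/6 = 60/6 = 10; σ²_Principal photography = ((15−5)/6)² = 2.778
te_Pickup shots = (8 + 4·11 + 14)/6 = 66/6 = 11; σ²_Pickup shots = ((14−8)/6)² = 1.000

Forward pass:
ES_Casting = 0; EF_Casting = 3
ES_Location scouting = 0; EF_Location scouting = 13
ES_Set construction = 0; EF_Set construction = 6
ES_Costume fitting = 13; EF_Costume fitting = 13+15 = 28
ES_Principal photography = 13; EF_Principal photography = 13+10 = 23
ES_Pickup shots = max(EF_Casting=3, EF_Set construction=6, EF_Costume fitting=28, EF_Principal photography=23) = 28; EF_Pickup shots = 28+11 = 39
Expected project duration μ = 39 days. Critical path: Location scouting → Costume fitting → Pickup shots.

Variances on critical path: σ²_Location scouting=4.000, σ²_Costume fitting=2.778, σ²_Pickup shots=1.000.
Largest is σ²_Location scouting = 4.000.

Location scouting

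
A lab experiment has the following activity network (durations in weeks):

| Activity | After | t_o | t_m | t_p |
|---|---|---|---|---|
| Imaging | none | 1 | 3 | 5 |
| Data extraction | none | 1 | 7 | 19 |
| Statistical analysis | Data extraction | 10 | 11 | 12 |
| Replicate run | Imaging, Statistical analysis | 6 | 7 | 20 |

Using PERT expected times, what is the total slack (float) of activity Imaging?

16 weeks

te_Imaging = (1 + 4·3 + 5)/6 = 18/6 = 3
te_Data extraction = (1 + 4·7 + 19)/6 = 48/6 = 8
te_Statistical analysis = (10 + 4·11 + 12)/6 = 66/6 = 11
te_Replicate run = (6 + 4·7 + 20)/6 = 54/6 = 9

Forward pass:
ES_Imaging = 0; EF_Imaging = 3
ES_Data extraction = 0; EF_Data extraction = 8
ES_Statistical analysis = 8; EF_Statistical analysis = 8+11 = 19
ES_Replicate run = max(EF_Imaging=3, EF_Statistical analysis=19) = 19; EF_Replicate run = 19+9 = 28
Expected project duration μ = 28 weeks. Critical path: Data extraction → Statistical analysis → Replicate run.

Backward pass:
LF_Replicate run = 28; LS_Replicate run = 28−9 = 19
LF_Statistical analysis = LS_Replicate run = 19; LS_Statistical analysis = 19−11 = 8
LF_Data extraction = LS_Statistical analysis = 8; LS_Data extraction = 8−8 = 0
LF_Imaging = LS_Replicate run = 19; LS_Imaging = 19−3 = 16
Slack_Imaging = LS_Imaging − ES_Imaging = 16 − 0 = 16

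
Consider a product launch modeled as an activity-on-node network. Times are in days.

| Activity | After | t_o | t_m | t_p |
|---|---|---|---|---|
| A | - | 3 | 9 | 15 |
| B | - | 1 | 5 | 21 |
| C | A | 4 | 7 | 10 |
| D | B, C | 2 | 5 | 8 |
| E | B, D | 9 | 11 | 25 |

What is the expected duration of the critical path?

34 days

te_A = (3 + 4·9 + 15)/6 = 54/6 = 9
te_B = (1 + 4·5 + 21)/6 = 42/6 = 7
te_C = (4 + 4·7 + 10)/6 = 42/6 = 7
te_D = (2 + 4·5 + 8)/6 = 30/6 = 5
te_E = (9 + 4·11 + 25)/6 = 78/6 = 13

Forward pass:
ES_A = 0; EF_A = 9
ES_B = 0; EF_B = 7
ES_C = 9; EF_C = 9+7 = 16
ES_D = max(EF_B=7, EF_C=16) = 16; EF_D = 16+5 = 21
ES_E = max(EF_B=7, EF_D=21) = 21; EF_E = 21+13 = 34
Expected project duration μ = 34 days. Critical path: A → C → D → E.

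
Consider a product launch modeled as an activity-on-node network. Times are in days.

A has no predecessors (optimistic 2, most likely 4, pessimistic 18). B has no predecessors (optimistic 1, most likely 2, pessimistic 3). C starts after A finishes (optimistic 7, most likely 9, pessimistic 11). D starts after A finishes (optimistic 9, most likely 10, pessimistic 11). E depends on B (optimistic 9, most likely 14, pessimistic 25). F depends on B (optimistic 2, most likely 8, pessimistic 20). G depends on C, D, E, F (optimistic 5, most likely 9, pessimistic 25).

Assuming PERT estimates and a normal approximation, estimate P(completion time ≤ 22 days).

0.081

te_A = (2 + 4·4 + 18)/6 = 36/6 = 6; σ²_A = ((18−2)/6)² = 7.111
te_B = (1 + 4·2 + 3)/6 = 12/6 = 2; σ²_B = ((3−1)/6)² = 0.111
te_C = (7 + 4·9 + 11)/6 = 54/6 = 9; σ²_C = ((11−7)/6)² = 0.444
te_D = (9 + 4·10 + 11)/6 = 60/6 = 10; σ²_D = ((11−9)/6)² = 0.111
te_E = (9 + 4·14 + 25)/6 = 90/6 = 15; σ²_E = ((25−9)/6)² = 7.111
te_F = (2 + 4·8 + 20)/6 = 54/6 = 9; σ²_F = ((20−2)/6)² = 9.000
te_G = (5 + 4·9 + 25)/6 = 66/6 = 11; σ²_G = ((25−5)/6)² = 11.111

Forward pass:
ES_A = 0; EF_A = 6
ES_B = 0; EF_B = 2
ES_C = 6; EF_C = 6+9 = 15
ES_D = 6; EF_D = 6+10 = 16
ES_E = 2; EF_E = 2+15 = 17
ES_F = 2; EF_F = 2+9 = 11
ES_G = max(EF_C=15, EF_D=16, EF_E=17, EF_F=11) = 17; EF_G = 17+11 = 28
Expected project duration μ = 28 days. Critical path: B → E → G.

Variance along critical path = 0.111 + 7.111 + 11.111 = 18.333; σ = √18.333 = 4.282 days.
Z = (22 − 28) / 4.282 = -1.401
P(T ≤ 22) = Φ(-1.401) ≈ 0.081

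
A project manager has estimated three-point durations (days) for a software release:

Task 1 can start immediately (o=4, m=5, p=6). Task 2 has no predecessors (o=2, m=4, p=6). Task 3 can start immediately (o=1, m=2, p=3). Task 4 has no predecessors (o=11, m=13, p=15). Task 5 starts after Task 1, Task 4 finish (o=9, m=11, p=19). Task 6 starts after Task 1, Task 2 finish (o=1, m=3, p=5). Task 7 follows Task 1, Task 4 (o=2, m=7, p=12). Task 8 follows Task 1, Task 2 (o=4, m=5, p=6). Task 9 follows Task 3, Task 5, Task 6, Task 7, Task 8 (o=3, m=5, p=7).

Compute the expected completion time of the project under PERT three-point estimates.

te_Task 1 = (4 + 4·5 + 6)/6 = 30/6 = 5
te_Task 2 = (2 + 4·4 + 6)/6 = 24/6 = 4
te_Task 3 = (1 + 4·2 + 3)/6 = 12/6 = 2
te_Task 4 = (11 + 4·13 + 15)/6 = 78/6 = 13
te_Task 5 = (9 + 4·11 + 19)/6 = 72/6 = 12
te_Task 6 = (1 + 4·3 + 5)/6 = 18/6 = 3
te_Task 7 = (2 + 4·7 + 12)/6 = 42/6 = 7
te_Task 8 = (4 + 4·5 + 6)/6 = 30/6 = 5
te_Task 9 = (3 + 4·5 + 7)/6 = 30/6 = 5

Forward pass:
ES_Task 1 = 0; EF_Task 1 = 5
ES_Task 2 = 0; EF_Task 2 = 4
ES_Task 3 = 0; EF_Task 3 = 2
ES_Task 4 = 0; EF_Task 4 = 13
ES_Task 5 = max(EF_Task 1=5, EF_Task 4=13) = 13; EF_Task 5 = 13+12 = 25
ES_Task 6 = max(EF_Task 1=5, EF_Task 2=4) = 5; EF_Task 6 = 5+3 = 8
ES_Task 7 = max(EF_Task 1=5, EF_Task 4=13) = 13; EF_Task 7 = 13+7 = 20
ES_Task 8 = max(EF_Task 1=5, EF_Task 2=4) = 5; EF_Task 8 = 5+5 = 10
ES_Task 9 = max(EF_Task 3=2, EF_Task 5=25, EF_Task 6=8, EF_Task 7=20, EF_Task 8=10) = 25; EF_Task 9 = 25+5 = 30
Expected project duration μ = 30 days. Critical path: Task 4 → Task 5 → Task 9.

30 days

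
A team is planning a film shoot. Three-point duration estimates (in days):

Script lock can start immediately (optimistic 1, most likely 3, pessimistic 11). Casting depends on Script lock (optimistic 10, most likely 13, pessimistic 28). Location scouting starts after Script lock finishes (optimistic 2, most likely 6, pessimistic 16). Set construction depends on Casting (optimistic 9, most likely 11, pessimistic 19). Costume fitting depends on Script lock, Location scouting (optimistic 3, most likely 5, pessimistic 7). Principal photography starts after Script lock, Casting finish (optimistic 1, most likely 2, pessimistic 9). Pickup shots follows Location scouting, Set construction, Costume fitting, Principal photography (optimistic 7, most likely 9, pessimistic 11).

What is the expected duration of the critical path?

40 days

te_Script lock = (1 + 4·3 + 11)/6 = 24/6 = 4
te_Casting = (10 + 4·13 + 28)/6 = 90/6 = 15
te_Location scouting = (2 + 4·6 + 16)/6 = 42/6 = 7
te_Set construction = (9 + 4·11 + 19)/6 = 72/6 = 12
te_Costume fitting = (3 + 4·5 + 7)/6 = 30/6 = 5
te_Principal photography = (1 + 4·2 + 9)/6 = 18/6 = 3
te_Pickup shots = (7 + 4·9 + 11)/6 = 54/6 = 9

Forward pass:
ES_Script lock = 0; EF_Script lock = 4
ES_Casting = 4; EF_Casting = 4+15 = 19
ES_Location scouting = 4; EF_Location scouting = 4+7 = 11
ES_Set construction = 19; EF_Set construction = 19+12 = 31
ES_Costume fitting = max(EF_Script lock=4, EF_Location scouting=11) = 11; EF_Costume fitting = 11+5 = 16
ES_Principal photography = max(EF_Script lock=4, EF_Casting=19) = 19; EF_Principal photography = 19+3 = 22
ES_Pickup shots = max(EF_Location scouting=11, EF_Set construction=31, EF_Costume fitting=16, EF_Principal photography=22) = 31; EF_Pickup shots = 31+9 = 40
Expected project duration μ = 40 days. Critical path: Script lock → Casting → Set construction → Pickup shots.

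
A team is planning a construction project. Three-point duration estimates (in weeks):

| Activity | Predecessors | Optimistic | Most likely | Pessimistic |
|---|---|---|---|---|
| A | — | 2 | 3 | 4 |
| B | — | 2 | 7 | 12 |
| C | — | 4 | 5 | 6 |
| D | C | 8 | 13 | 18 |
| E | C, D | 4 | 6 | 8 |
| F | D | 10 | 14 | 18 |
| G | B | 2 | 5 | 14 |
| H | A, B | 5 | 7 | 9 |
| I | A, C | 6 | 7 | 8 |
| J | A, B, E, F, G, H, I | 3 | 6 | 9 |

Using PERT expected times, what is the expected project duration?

te_A = (2 + 4·3 + 4)/6 = 18/6 = 3
te_B = (2 + 4·7 + 12)/6 = 42/6 = 7
te_C = (4 + 4·5 + 6)/6 = 30/6 = 5
te_D = (8 + 4·13 + 18)/6 = 78/6 = 13
te_E = (4 + 4·6 + 8)/6 = 36/6 = 6
te_F = (10 + 4·14 + 18)/6 = 84/6 = 14
te_G = (2 + 4·5 + 14)/6 = 36/6 = 6
te_H = (5 + 4·7 + 9)/6 = 42/6 = 7
te_I = (6 + 4·7 + 8)/6 = 42/6 = 7
te_J = (3 + 4·6 + 9)/6 = 36/6 = 6

Forward pass:
ES_A = 0; EF_A = 3
ES_B = 0; EF_B = 7
ES_C = 0; EF_C = 5
ES_D = 5; EF_D = 5+13 = 18
ES_E = max(EF_C=5, EF_D=18) = 18; EF_E = 18+6 = 24
ES_F = 18; EF_F = 18+14 = 32
ES_G = 7; EF_G = 7+6 = 13
ES_H = max(EF_A=3, EF_B=7) = 7; EF_H = 7+7 = 14
ES_I = max(EF_A=3, EF_C=5) = 5; EF_I = 5+7 = 12
ES_J = max(EF_A=3, EF_B=7, EF_E=24, EF_F=32, EF_G=13, EF_H=14, EF_I=12) = 32; EF_J = 32+6 = 38
Expected project duration μ = 38 weeks. Critical path: C → D → F → J.

38 weeks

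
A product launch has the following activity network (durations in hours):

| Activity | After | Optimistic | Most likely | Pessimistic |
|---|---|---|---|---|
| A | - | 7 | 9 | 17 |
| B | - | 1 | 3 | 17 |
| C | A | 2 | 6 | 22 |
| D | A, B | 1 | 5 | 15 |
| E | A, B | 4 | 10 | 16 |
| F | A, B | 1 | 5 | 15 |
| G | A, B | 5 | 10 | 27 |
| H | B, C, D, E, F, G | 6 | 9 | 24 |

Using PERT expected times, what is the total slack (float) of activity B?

5 hours

te_A = (7 + 4·9 + 17)/6 = 60/6 = 10
te_B = (1 + 4·3 + 17)/6 = 30/6 = 5
te_C = (2 + 4·6 + 22)/6 = 48/6 = 8
te_D = (1 + 4·5 + 15)/6 = 36/6 = 6
te_E = (4 + 4·10 + 16)/6 = 60/6 = 10
te_F = (1 + 4·5 + 15)/6 = 36/6 = 6
te_G = (5 + 4·10 + 27)/6 = 72/6 = 12
te_H = (6 + 4·9 + 24)/6 = 66/6 = 11

Forward pass:
ES_A = 0; EF_A = 10
ES_B = 0; EF_B = 5
ES_C = 10; EF_C = 10+8 = 18
ES_D = max(EF_A=10, EF_B=5) = 10; EF_D = 10+6 = 16
ES_E = max(EF_A=10, EF_B=5) = 10; EF_E = 10+10 = 20
ES_F = max(EF_A=10, EF_B=5) = 10; EF_F = 10+6 = 16
ES_G = max(EF_A=10, EF_B=5) = 10; EF_G = 10+12 = 22
ES_H = max(EF_B=5, EF_C=18, EF_D=16, EF_E=20, EF_F=16, EF_G=22) = 22; EF_H = 22+11 = 33
Expected project duration μ = 33 hours. Critical path: A → G → H.

Backward pass:
LF_H = 33; LS_H = 33−11 = 22
LF_G = LS_H = 22; LS_G = 22−12 = 10
LF_F = LS_H = 22; LS_F = 22−6 = 16
LF_E = LS_H = 22; LS_E = 22−10 = 12
LF_D = LS_H = 22; LS_D = 22−6 = 16
LF_C = LS_H = 22; LS_C = 22−8 = 14
LF_B = min(LS_D=16, LS_E=12, LS_F=16, LS_G=10, LS_H=22) = 10; LS_B = 10−5 = 5
LF_A = min(LS_C=14, LS_D=16, LS_E=12, LS_F=16, LS_G=10) = 10; LS_A = 10−10 = 0
Slack_B = LS_B − ES_B = 5 − 0 = 5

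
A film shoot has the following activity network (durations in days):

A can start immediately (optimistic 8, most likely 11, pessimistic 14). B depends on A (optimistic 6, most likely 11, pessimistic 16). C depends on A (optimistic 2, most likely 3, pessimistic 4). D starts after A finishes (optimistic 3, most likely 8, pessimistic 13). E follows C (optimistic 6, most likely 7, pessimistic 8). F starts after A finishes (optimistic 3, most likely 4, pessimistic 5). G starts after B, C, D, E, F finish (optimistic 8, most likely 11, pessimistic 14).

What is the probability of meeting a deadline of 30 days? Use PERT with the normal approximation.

0.085

te_A = (8 + 4·11 + 14)/6 = 66/6 = 11; σ²_A = ((14−8)/6)² = 1.000
te_B = (6 + 4·11 + 16)/6 = 66/6 = 11; σ²_B = ((16−6)/6)² = 2.778
te_C = (2 + 4·3 + 4)/6 = 18/6 = 3; σ²_C = ((4−2)/6)² = 0.111
te_D = (3 + 4·8 + 13)/6 = 48/6 = 8; σ²_D = ((13−3)/6)² = 2.778
te_E = (6 + 4·7 + 8)/6 = 42/6 = 7; σ²_E = ((8−6)/6)² = 0.111
te_F = (3 + 4·4 + 5)/6 = 24/6 = 4; σ²_F = ((5−3)/6)² = 0.111
te_G = (8 + 4·11 + 14)/6 = 66/6 = 11; σ²_G = ((14−8)/6)² = 1.000

Forward pass:
ES_A = 0; EF_A = 11
ES_B = 11; EF_B = 11+11 = 22
ES_C = 11; EF_C = 11+3 = 14
ES_D = 11; EF_D = 11+8 = 19
ES_E = 14; EF_E = 14+7 = 21
ES_F = 11; EF_F = 11+4 = 15
ES_G = max(EF_B=22, EF_C=14, EF_D=19, EF_E=21, EF_F=15) = 22; EF_G = 22+11 = 33
Expected project duration μ = 33 days. Critical path: A → B → G.

Variance along critical path = 1.000 + 2.778 + 1.000 = 4.778; σ = √4.778 = 2.186 days.
Z = (30 − 33) / 2.186 = -1.372
P(T ≤ 30) = Φ(-1.372) ≈ 0.085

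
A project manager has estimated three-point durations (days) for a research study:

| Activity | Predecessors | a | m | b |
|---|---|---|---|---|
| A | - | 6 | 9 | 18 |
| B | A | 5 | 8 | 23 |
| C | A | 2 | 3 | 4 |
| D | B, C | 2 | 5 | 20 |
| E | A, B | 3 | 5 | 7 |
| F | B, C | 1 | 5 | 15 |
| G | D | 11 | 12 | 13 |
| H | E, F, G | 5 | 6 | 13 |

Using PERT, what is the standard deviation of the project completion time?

te_A = (6 + 4·9 + 18)/6 = 60/6 = 10; σ²_A = ((18−6)/6)² = 4.000
te_B = (5 + 4·8 + 23)/6 = 60/6 = 10; σ²_B = ((23−5)/6)² = 9.000
te_C = (2 + 4·3 + 4)/6 = 18/6 = 3; σ²_C = ((4−2)/6)² = 0.111
te_D = (2 + 4·5 + 20)/6 = 42/6 = 7; σ²_D = ((20−2)/6)² = 9.000
te_E = (3 + 4·5 + 7)/6 = 30/6 = 5; σ²_E = ((7−3)/6)² = 0.444
te_F = (1 + 4·5 + 15)/6 = 36/6 = 6; σ²_F = ((15−1)/6)² = 5.444
te_G = (11 + 4·12 + 13)/6 = 72/6 = 12; σ²_G = ((13−11)/6)² = 0.111
te_H = (5 + 4·6 + 13)/6 = 42/6 = 7; σ²_H = ((13−5)/6)² = 1.778

Forward pass:
ES_A = 0; EF_A = 10
ES_B = 10; EF_B = 10+10 = 20
ES_C = 10; EF_C = 10+3 = 13
ES_D = max(EF_B=20, EF_C=13) = 20; EF_D = 20+7 = 27
ES_E = max(EF_A=10, EF_B=20) = 20; EF_E = 20+5 = 25
ES_F = max(EF_B=20, EF_C=13) = 20; EF_F = 20+6 = 26
ES_G = 27; EF_G = 27+12 = 39
ES_H = max(EF_E=25, EF_F=26, EF_G=39) = 39; EF_H = 39+7 = 46
Expected project duration μ = 46 days. Critical path: A → B → D → G → H.

Variance along critical path = 4.000 + 9.000 + 9.000 + 0.111 + 1.778 = 23.889
σ = √23.889 = 4.888 days

4.89 days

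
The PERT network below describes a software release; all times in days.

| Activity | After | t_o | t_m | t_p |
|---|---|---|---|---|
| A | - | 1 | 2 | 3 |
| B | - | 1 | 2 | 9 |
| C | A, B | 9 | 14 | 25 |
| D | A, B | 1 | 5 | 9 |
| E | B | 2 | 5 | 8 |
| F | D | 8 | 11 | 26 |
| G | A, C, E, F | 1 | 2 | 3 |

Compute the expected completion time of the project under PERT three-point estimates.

te_A = (1 + 4·2 + 3)/6 = 12/6 = 2
te_B = (1 + 4·2 + 9)/6 = 18/6 = 3
te_C = (9 + 4·14 + 25)/6 = 90/6 = 15
te_D = (1 + 4·5 + 9)/6 = 30/6 = 5
te_E = (2 + 4·5 + 8)/6 = 30/6 = 5
te_F = (8 + 4·11 + 26)/6 = 78/6 = 13
te_G = (1 + 4·2 + 3)/6 = 12/6 = 2

Forward pass:
ES_A = 0; EF_A = 2
ES_B = 0; EF_B = 3
ES_C = max(EF_A=2, EF_B=3) = 3; EF_C = 3+15 = 18
ES_D = max(EF_A=2, EF_B=3) = 3; EF_D = 3+5 = 8
ES_E = 3; EF_E = 3+5 = 8
ES_F = 8; EF_F = 8+13 = 21
ES_G = max(EF_A=2, EF_C=18, EF_E=8, EF_F=21) = 21; EF_G = 21+2 = 23
Expected project duration μ = 23 days. Critical path: B → D → F → G.

23 days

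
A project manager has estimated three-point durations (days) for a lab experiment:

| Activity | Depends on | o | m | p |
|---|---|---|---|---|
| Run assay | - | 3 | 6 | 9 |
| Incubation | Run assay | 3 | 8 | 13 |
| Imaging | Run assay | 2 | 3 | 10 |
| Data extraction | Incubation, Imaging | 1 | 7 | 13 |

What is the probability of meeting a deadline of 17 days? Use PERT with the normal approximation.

te_Run assay = (3 + 4·6 + 9)/6 = 36/6 = 6; σ²_Run assay = ((9−3)/6)² = 1.000
te_Incubation = (3 + 4·8 + 13)/6 = 48/6 = 8; σ²_Incubation = ((13−3)/6)² = 2.778
te_Imaging = (2 + 4·3 + 10)/6 = 24/6 = 4; σ²_Imaging = ((10−2)/6)² = 1.778
te_Data extraction = (1 + 4·7 + 13)/6 = 42/6 = 7; σ²_Data extraction = ((13−1)/6)² = 4.000

Forward pass:
ES_Run assay = 0; EF_Run assay = 6
ES_Incubation = 6; EF_Incubation = 6+8 = 14
ES_Imaging = 6; EF_Imaging = 6+4 = 10
ES_Data extraction = max(EF_Incubation=14, EF_Imaging=10) = 14; EF_Data extraction = 14+7 = 21
Expected project duration μ = 21 days. Critical path: Run assay → Incubation → Data extraction.

Variance along critical path = 1.000 + 2.778 + 4.000 = 7.778; σ = √7.778 = 2.789 days.
Z = (17 − 21) / 2.789 = -1.434
P(T ≤ 17) = Φ(-1.434) ≈ 0.076

0.076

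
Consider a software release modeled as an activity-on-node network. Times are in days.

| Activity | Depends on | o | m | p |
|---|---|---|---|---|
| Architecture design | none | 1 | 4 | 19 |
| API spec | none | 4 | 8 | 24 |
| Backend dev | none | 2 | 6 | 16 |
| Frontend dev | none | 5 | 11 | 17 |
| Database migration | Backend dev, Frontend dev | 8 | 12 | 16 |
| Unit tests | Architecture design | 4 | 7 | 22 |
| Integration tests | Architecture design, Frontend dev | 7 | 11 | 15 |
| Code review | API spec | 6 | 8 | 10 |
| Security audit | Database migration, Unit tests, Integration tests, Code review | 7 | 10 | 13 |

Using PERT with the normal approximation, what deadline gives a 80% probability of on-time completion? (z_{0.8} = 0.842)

35.2 days

te_Architecture design = (1 + 4·4 + 19)/6 = 36/6 = 6; σ²_Architecture design = ((19−1)/6)² = 9.000
te_API spec = (4 + 4·8 + 24)/6 = 60/6 = 10; σ²_API spec = ((24−4)/6)² = 11.111
te_Backend dev = (2 + 4·6 + 16)/6 = 42/6 = 7; σ²_Backend dev = ((16−2)/6)² = 5.444
te_Frontend dev = (5 + 4·11 + 17)/6 = 66/6 = 11; σ²_Frontend dev = ((17−5)/6)² = 4.000
te_Database migration = (8 + 4·12 + 16)/6 = 72/6 = 12; σ²_Database migration = ((16−8)/6)² = 1.778
te_Unit tests = (4 + 4·7 + 22)/6 = 54/6 = 9; σ²_Unit tests = ((22−4)/6)² = 9.000
te_Integration tests = (7 + 4·11 + 15)/6 = 66/6 = 11; σ²_Integration tests = ((15−7)/6)² = 1.778
te_Code review = (6 + 4·8 + 10)/6 = 48/6 = 8; σ²_Code review = ((10−6)/6)² = 0.444
te_Security audit = (7 + 4·10 + 13)/6 = 60/6 = 10; σ²_Security audit = ((13−7)/6)² = 1.000

Forward pass:
ES_Architecture design = 0; EF_Architecture design = 6
ES_API spec = 0; EF_API spec = 10
ES_Backend dev = 0; EF_Backend dev = 7
ES_Frontend dev = 0; EF_Frontend dev = 11
ES_Database migration = max(EF_Backend dev=7, EF_Frontend dev=11) = 11; EF_Database migration = 11+12 = 23
ES_Unit tests = 6; EF_Unit tests = 6+9 = 15
ES_Integration tests = max(EF_Architecture design=6, EF_Frontend dev=11) = 11; EF_Integration tests = 11+11 = 22
ES_Code review = 10; EF_Code review = 10+8 = 18
ES_Security audit = max(EF_Database migration=23, EF_Unit tests=15, EF_Integration tests=22, EF_Code review=18) = 23; EF_Security audit = 23+10 = 33
Expected project duration μ = 33 days. Critical path: Frontend dev → Database migration → Security audit.

Variance along critical path = 4.000 + 1.778 + 1.000 = 6.778; σ = 2.603 days.
D = μ + z·σ = 33 + 0.842·2.603 = 35.2 days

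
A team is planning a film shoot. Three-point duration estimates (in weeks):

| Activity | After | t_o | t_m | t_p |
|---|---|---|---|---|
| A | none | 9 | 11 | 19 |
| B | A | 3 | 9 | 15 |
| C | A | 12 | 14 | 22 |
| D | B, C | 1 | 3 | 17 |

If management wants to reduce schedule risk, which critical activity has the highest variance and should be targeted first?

D

te_A = (9 + 4·11 + 19)/6 = 72/6 = 12; σ²_A = ((19−9)/6)² = 2.778
te_B = (3 + 4·9 + 15)/6 = 54/6 = 9; σ²_B = ((15−3)/6)² = 4.000
te_C = (12 + 4·14 + 22)/6 = 90/6 = 15; σ²_C = ((22−12)/6)² = 2.778
te_D = (1 + 4·3 + 17)/6 = 30/6 = 5; σ²_D = ((17−1)/6)² = 7.111

Forward pass:
ES_A = 0; EF_A = 12
ES_B = 12; EF_B = 12+9 = 21
ES_C = 12; EF_C = 12+15 = 27
ES_D = max(EF_B=21, EF_C=27) = 27; EF_D = 27+5 = 32
Expected project duration μ = 32 weeks. Critical path: A → C → D.

Variances on critical path: σ²_A=2.778, σ²_C=2.778, σ²_D=7.111.
Largest is σ²_D = 7.111.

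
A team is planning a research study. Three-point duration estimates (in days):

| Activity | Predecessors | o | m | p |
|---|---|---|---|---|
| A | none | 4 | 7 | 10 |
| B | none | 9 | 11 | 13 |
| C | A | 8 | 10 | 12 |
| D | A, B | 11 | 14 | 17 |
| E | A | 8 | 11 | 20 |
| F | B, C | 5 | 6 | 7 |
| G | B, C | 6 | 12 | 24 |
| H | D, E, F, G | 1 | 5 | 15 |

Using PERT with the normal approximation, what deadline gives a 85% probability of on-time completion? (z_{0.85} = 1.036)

te_A = (4 + 4·7 + 10)/6 = 42/6 = 7; σ²_A = ((10−4)/6)² = 1.000
te_B = (9 + 4·11 + 13)/6 = 66/6 = 11; σ²_B = ((13−9)/6)² = 0.444
te_C = (8 + 4·10 + 12)/6 = 60/6 = 10; σ²_C = ((12−8)/6)² = 0.444
te_D = (11 + 4·14 + 17)/6 = 84/6 = 14; σ²_D = ((17−11)/6)² = 1.000
te_E = (8 + 4·11 + 20)/6 = 72/6 = 12; σ²_E = ((20−8)/6)² = 4.000
te_F = (5 + 4·6 + 7)/6 = 36/6 = 6; σ²_F = ((7−5)/6)² = 0.111
te_G = (6 + 4·12 + 24)/6 = 78/6 = 13; σ²_G = ((24−6)/6)² = 9.000
te_H = (1 + 4·5 + 15)/6 = 36/6 = 6; σ²_H = ((15−1)/6)² = 5.444

Forward pass:
ES_A = 0; EF_A = 7
ES_B = 0; EF_B = 11
ES_C = 7; EF_C = 7+10 = 17
ES_D = max(EF_A=7, EF_B=11) = 11; EF_D = 11+14 = 25
ES_E = 7; EF_E = 7+12 = 19
ES_F = max(EF_B=11, EF_C=17) = 17; EF_F = 17+6 = 23
ES_G = max(EF_B=11, EF_C=17) = 17; EF_G = 17+13 = 30
ES_H = max(EF_D=25, EF_E=19, EF_F=23, EF_G=30) = 30; EF_H = 30+6 = 36
Expected project duration μ = 36 days. Critical path: A → C → G → H.

Variance along critical path = 1.000 + 0.444 + 9.000 + 5.444 = 15.889; σ = 3.986 days.
D = μ + z·σ = 36 + 1.036·3.986 = 40.1 days

40.1 days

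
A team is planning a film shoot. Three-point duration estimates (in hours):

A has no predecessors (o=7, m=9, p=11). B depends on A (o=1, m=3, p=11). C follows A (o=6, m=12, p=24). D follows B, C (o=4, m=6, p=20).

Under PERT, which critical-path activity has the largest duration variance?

C

te_A = (7 + 4·9 + 11)/6 = 54/6 = 9; σ²_A = ((11−7)/6)² = 0.444
te_B = (1 + 4·3 + 11)/6 = 24/6 = 4; σ²_B = ((11−1)/6)² = 2.778
te_C = (6 + 4·12 + 24)/6 = 78/6 = 13; σ²_C = ((24−6)/6)² = 9.000
te_D = (4 + 4·6 + 20)/6 = 48/6 = 8; σ²_D = ((20−4)/6)² = 7.111

Forward pass:
ES_A = 0; EF_A = 9
ES_B = 9; EF_B = 9+4 = 13
ES_C = 9; EF_C = 9+13 = 22
ES_D = max(EF_B=13, EF_C=22) = 22; EF_D = 22+8 = 30
Expected project duration μ = 30 hours. Critical path: A → C → D.

Variances on critical path: σ²_A=0.444, σ²_C=9.000, σ²_D=7.111.
Largest is σ²_C = 9.000.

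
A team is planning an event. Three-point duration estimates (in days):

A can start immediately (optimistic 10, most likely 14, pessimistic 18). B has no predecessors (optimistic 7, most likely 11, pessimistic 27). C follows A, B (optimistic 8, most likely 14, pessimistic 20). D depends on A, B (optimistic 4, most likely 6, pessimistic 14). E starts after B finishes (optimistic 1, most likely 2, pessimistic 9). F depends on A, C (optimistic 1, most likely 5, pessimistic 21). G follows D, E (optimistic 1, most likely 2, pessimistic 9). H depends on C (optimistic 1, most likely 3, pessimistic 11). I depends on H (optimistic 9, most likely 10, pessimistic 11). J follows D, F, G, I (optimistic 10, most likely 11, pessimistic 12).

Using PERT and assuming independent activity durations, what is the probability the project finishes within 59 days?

te_A = (10 + 4·14 + 18)/6 = 84/6 = 14; σ²_A = ((18−10)/6)² = 1.778
te_B = (7 + 4·11 + 27)/6 = 78/6 = 13; σ²_B = ((27−7)/6)² = 11.111
te_C = (8 + 4·14 + 20)/6 = 84/6 = 14; σ²_C = ((20−8)/6)² = 4.000
te_D = (4 + 4·6 + 14)/6 = 42/6 = 7; σ²_D = ((14−4)/6)² = 2.778
te_E = (1 + 4·2 + 9)/6 = 18/6 = 3; σ²_E = ((9−1)/6)² = 1.778
te_F = (1 + 4·5 + 21)/6 = 42/6 = 7; σ²_F = ((21−1)/6)² = 11.111
te_G = (1 + 4·2 + 9)/6 = 18/6 = 3; σ²_G = ((9−1)/6)² = 1.778
te_H = (1 + 4·3 + 11)/6 = 24/6 = 4; σ²_H = ((11−1)/6)² = 2.778
te_I = (9 + 4·10 + 11)/6 = 60/6 = 10; σ²_I = ((11−9)/6)² = 0.111
te_J = (10 + 4·11 + 12)/6 = 66/6 = 11; σ²_J = ((12−10)/6)² = 0.111

Forward pass:
ES_A = 0; EF_A = 14
ES_B = 0; EF_B = 13
ES_C = max(EF_A=14, EF_B=13) = 14; EF_C = 14+14 = 28
ES_D = max(EF_A=14, EF_B=13) = 14; EF_D = 14+7 = 21
ES_E = 13; EF_E = 13+3 = 16
ES_F = max(EF_A=14, EF_C=28) = 28; EF_F = 28+7 = 35
ES_G = max(EF_D=21, EF_E=16) = 21; EF_G = 21+3 = 24
ES_H = 28; EF_H = 28+4 = 32
ES_I = 32; EF_I = 32+10 = 42
ES_J = max(EF_D=21, EF_F=35, EF_G=24, EF_I=42) = 42; EF_J = 42+11 = 53
Expected project duration μ = 53 days. Critical path: A → C → H → I → J.

Variance along critical path = 1.778 + 4.000 + 2.778 + 0.111 + 0.111 = 8.778; σ = √8.778 = 2.963 days.
Z = (59 − 53) / 2.963 = 2.025
P(T ≤ 59) = Φ(2.025) ≈ 0.979

0.979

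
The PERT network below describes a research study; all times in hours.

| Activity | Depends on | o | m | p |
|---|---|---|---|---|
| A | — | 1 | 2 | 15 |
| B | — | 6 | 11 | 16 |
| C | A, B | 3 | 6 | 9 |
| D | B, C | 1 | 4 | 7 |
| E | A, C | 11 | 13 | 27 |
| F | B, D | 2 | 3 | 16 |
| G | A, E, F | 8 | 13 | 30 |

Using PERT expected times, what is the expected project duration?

47 hours

te_A = (1 + 4·2 + 15)/6 = 24/6 = 4
te_B = (6 + 4·11 + 16)/6 = 66/6 = 11
te_C = (3 + 4·6 + 9)/6 = 36/6 = 6
te_D = (1 + 4·4 + 7)/6 = 24/6 = 4
te_E = (11 + 4·13 + 27)/6 = 90/6 = 15
te_F = (2 + 4·3 + 16)/6 = 30/6 = 5
te_G = (8 + 4·13 + 30)/6 = 90/6 = 15

Forward pass:
ES_A = 0; EF_A = 4
ES_B = 0; EF_B = 11
ES_C = max(EF_A=4, EF_B=11) = 11; EF_C = 11+6 = 17
ES_D = max(EF_B=11, EF_C=17) = 17; EF_D = 17+4 = 21
ES_E = max(EF_A=4, EF_C=17) = 17; EF_E = 17+15 = 32
ES_F = max(EF_B=11, EF_D=21) = 21; EF_F = 21+5 = 26
ES_G = max(EF_A=4, EF_E=32, EF_F=26) = 32; EF_G = 32+15 = 47
Expected project duration μ = 47 hours. Critical path: B → C → E → G.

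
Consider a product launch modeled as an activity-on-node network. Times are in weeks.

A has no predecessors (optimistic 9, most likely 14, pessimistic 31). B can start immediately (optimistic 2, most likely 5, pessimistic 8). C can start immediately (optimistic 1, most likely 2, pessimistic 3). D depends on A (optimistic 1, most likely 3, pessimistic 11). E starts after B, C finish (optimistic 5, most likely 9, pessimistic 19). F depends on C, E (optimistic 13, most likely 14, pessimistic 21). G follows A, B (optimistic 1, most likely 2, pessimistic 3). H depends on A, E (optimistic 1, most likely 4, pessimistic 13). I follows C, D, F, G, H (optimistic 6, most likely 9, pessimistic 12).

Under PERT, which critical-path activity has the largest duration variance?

E

te_A = (9 + 4·14 + 31)/6 = 96/6 = 16; σ²_A = ((31−9)/6)² = 13.444
te_B = (2 + 4·5 + 8)/6 = 30/6 = 5; σ²_B = ((8−2)/6)² = 1.000
te_C = (1 + 4·2 + 3)/6 = 12/6 = 2; σ²_C = ((3−1)/6)² = 0.111
te_D = (1 + 4·3 + 11)/6 = 24/6 = 4; σ²_D = ((11−1)/6)² = 2.778
te_E = (5 + 4·9 + 19)/6 = 60/6 = 10; σ²_E = ((19−5)/6)² = 5.444
te_F = (13 + 4·14 + 21)/6 = 90/6 = 15; σ²_F = ((21−13)/6)² = 1.778
te_G = (1 + 4·2 + 3)/6 = 12/6 = 2; σ²_G = ((3−1)/6)² = 0.111
te_H = (1 + 4·4 + 13)/6 = 30/6 = 5; σ²_H = ((13−1)/6)² = 4.000
te_I = (6 + 4·9 + 12)/6 = 54/6 = 9; σ²_I = ((12−6)/6)² = 1.000

Forward pass:
ES_A = 0; EF_A = 16
ES_B = 0; EF_B = 5
ES_C = 0; EF_C = 2
ES_D = 16; EF_D = 16+4 = 20
ES_E = max(EF_B=5, EF_C=2) = 5; EF_E = 5+10 = 15
ES_F = max(EF_C=2, EF_E=15) = 15; EF_F = 15+15 = 30
ES_G = max(EF_A=16, EF_B=5) = 16; EF_G = 16+2 = 18
ES_H = max(EF_A=16, EF_E=15) = 16; EF_H = 16+5 = 21
ES_I = max(EF_C=2, EF_D=20, EF_F=30, EF_G=18, EF_H=21) = 30; EF_I = 30+9 = 39
Expected project duration μ = 39 weeks. Critical path: B → E → F → I.

Variances on critical path: σ²_B=1.000, σ²_E=5.444, σ²_F=1.778, σ²_I=1.000.
Largest is σ²_E = 5.444.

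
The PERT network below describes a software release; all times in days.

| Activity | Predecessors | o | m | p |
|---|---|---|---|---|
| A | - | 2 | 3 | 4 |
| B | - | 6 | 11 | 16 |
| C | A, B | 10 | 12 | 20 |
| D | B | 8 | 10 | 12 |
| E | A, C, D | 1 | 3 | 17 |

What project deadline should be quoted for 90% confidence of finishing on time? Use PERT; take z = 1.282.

33.6 days

te_A = (2 + 4·3 + 4)/6 = 18/6 = 3; σ²_A = ((4−2)/6)² = 0.111
te_B = (6 + 4·11 + 16)/6 = 66/6 = 11; σ²_B = ((16−6)/6)² = 2.778
te_C = (10 + 4·12 + 20)/6 = 78/6 = 13; σ²_C = ((20−10)/6)² = 2.778
te_D = (8 + 4·10 + 12)/6 = 60/6 = 10; σ²_D = ((12−8)/6)² = 0.444
te_E = (1 + 4·3 + 17)/6 = 30/6 = 5; σ²_E = ((17−1)/6)² = 7.111

Forward pass:
ES_A = 0; EF_A = 3
ES_B = 0; EF_B = 11
ES_C = max(EF_A=3, EF_B=11) = 11; EF_C = 11+13 = 24
ES_D = 11; EF_D = 11+10 = 21
ES_E = max(EF_A=3, EF_C=24, EF_D=21) = 24; EF_E = 24+5 = 29
Expected project duration μ = 29 days. Critical path: B → C → E.

Variance along critical path = 2.778 + 2.778 + 7.111 = 12.667; σ = 3.559 days.
D = μ + z·σ = 29 + 1.282·3.559 = 33.6 days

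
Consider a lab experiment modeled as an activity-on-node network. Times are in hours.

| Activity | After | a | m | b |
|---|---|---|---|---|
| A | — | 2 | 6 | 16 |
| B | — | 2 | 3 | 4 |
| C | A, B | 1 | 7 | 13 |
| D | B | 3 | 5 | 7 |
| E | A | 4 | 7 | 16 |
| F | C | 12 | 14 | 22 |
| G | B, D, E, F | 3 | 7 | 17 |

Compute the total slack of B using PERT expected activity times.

4 hours

te_A = (2 + 4·6 + 16)/6 = 42/6 = 7
te_B = (2 + 4·3 + 4)/6 = 18/6 = 3
te_C = (1 + 4·7 + 13)/6 = 42/6 = 7
te_D = (3 + 4·5 + 7)/6 = 30/6 = 5
te_E = (4 + 4·7 + 16)/6 = 48/6 = 8
te_F = (12 + 4·14 + 22)/6 = 90/6 = 15
te_G = (3 + 4·7 + 17)/6 = 48/6 = 8

Forward pass:
ES_A = 0; EF_A = 7
ES_B = 0; EF_B = 3
ES_C = max(EF_A=7, EF_B=3) = 7; EF_C = 7+7 = 14
ES_D = 3; EF_D = 3+5 = 8
ES_E = 7; EF_E = 7+8 = 15
ES_F = 14; EF_F = 14+15 = 29
ES_G = max(EF_B=3, EF_D=8, EF_E=15, EF_F=29) = 29; EF_G = 29+8 = 37
Expected project duration μ = 37 hours. Critical path: A → C → F → G.

Backward pass:
LF_G = 37; LS_G = 37−8 = 29
LF_F = LS_G = 29; LS_F = 29−15 = 14
LF_E = LS_G = 29; LS_E = 29−8 = 21
LF_D = LS_G = 29; LS_D = 29−5 = 24
LF_C = LS_F = 14; LS_C = 14−7 = 7
LF_B = min(LS_C=7, LS_D=24, LS_G=29) = 7; LS_B = 7−3 = 4
LF_A = min(LS_C=7, LS_E=21) = 7; LS_A = 7−7 = 0
Slack_B = LS_B − ES_B = 4 − 0 = 4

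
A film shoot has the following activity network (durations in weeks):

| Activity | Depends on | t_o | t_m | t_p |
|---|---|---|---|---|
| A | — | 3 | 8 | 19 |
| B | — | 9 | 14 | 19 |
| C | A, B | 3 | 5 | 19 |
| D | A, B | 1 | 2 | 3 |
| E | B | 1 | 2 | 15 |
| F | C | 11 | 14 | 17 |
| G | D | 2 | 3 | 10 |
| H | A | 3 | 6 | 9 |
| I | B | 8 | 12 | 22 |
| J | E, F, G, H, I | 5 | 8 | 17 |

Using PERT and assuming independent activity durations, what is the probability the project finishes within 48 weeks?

te_A = (3 + 4·8 + 19)/6 = 54/6 = 9; σ²_A = ((19−3)/6)² = 7.111
te_B = (9 + 4·14 + 19)/6 = 84/6 = 14; σ²_B = ((19−9)/6)² = 2.778
te_C = (3 + 4·5 + 19)/6 = 42/6 = 7; σ²_C = ((19−3)/6)² = 7.111
te_D = (1 + 4·2 + 3)/6 = 12/6 = 2; σ²_D = ((3−1)/6)² = 0.111
te_E = (1 + 4·2 + 15)/6 = 24/6 = 4; σ²_E = ((15−1)/6)² = 5.444
te_F = (11 + 4·14 + 17)/6 = 84/6 = 14; σ²_F = ((17−11)/6)² = 1.000
te_G = (2 + 4·3 + 10)/6 = 24/6 = 4; σ²_G = ((10−2)/6)² = 1.778
te_H = (3 + 4·6 + 9)/6 = 36/6 = 6; σ²_H = ((9−3)/6)² = 1.000
te_I = (8 + 4·12 + 22)/6 = 78/6 = 13; σ²_I = ((22−8)/6)² = 5.444
te_J = (5 + 4·8 + 17)/6 = 54/6 = 9; σ²_J = ((17−5)/6)² = 4.000

Forward pass:
ES_A = 0; EF_A = 9
ES_B = 0; EF_B = 14
ES_C = max(EF_A=9, EF_B=14) = 14; EF_C = 14+7 = 21
ES_D = max(EF_A=9, EF_B=14) = 14; EF_D = 14+2 = 16
ES_E = 14; EF_E = 14+4 = 18
ES_F = 21; EF_F = 21+14 = 35
ES_G = 16; EF_G = 16+4 = 20
ES_H = 9; EF_H = 9+6 = 15
ES_I = 14; EF_I = 14+13 = 27
ES_J = max(EF_E=18, EF_F=35, EF_G=20, EF_H=15, EF_I=27) = 35; EF_J = 35+9 = 44
Expected project duration μ = 44 weeks. Critical path: B → C → F → J.

Variance along critical path = 2.778 + 7.111 + 1.000 + 4.000 = 14.889; σ = √14.889 = 3.859 weeks.
Z = (48 − 44) / 3.859 = 1.037
P(T ≤ 48) = Φ(1.037) ≈ 0.850

0.850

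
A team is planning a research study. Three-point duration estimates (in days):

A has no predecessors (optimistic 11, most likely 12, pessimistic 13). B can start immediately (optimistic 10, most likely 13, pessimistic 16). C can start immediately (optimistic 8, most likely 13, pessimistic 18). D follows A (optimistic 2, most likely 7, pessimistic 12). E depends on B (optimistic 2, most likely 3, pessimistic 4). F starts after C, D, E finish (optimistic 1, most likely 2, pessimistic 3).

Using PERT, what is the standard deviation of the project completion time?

te_A = (11 + 4·12 + 13)/6 = 72/6 = 12; σ²_A = ((13−11)/6)² = 0.111
te_B = (10 + 4·13 + 16)/6 = 78/6 = 13; σ²_B = ((16−10)/6)² = 1.000
te_C = (8 + 4·13 + 18)/6 = 78/6 = 13; σ²_C = ((18−8)/6)² = 2.778
te_D = (2 + 4·7 + 12)/6 = 42/6 = 7; σ²_D = ((12−2)/6)² = 2.778
te_E = (2 + 4·3 + 4)/6 = 18/6 = 3; σ²_E = ((4−2)/6)² = 0.111
te_F = (1 + 4·2 + 3)/6 = 12/6 = 2; σ²_F = ((3−1)/6)² = 0.111

Forward pass:
ES_A = 0; EF_A = 12
ES_B = 0; EF_B = 13
ES_C = 0; EF_C = 13
ES_D = 12; EF_D = 12+7 = 19
ES_E = 13; EF_E = 13+3 = 16
ES_F = max(EF_C=13, EF_D=19, EF_E=16) = 19; EF_F = 19+2 = 21
Expected project duration μ = 21 days. Critical path: A → D → F.

Variance along critical path = 0.111 + 2.778 + 0.111 = 3.000
σ = √3.000 = 1.732 days

1.73 days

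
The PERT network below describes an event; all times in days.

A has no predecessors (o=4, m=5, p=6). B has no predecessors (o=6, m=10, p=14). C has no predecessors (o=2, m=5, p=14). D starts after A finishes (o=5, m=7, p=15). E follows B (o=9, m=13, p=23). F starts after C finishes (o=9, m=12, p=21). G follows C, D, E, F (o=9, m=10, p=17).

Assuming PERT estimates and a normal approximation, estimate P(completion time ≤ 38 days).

0.841

te_A = (4 + 4·5 + 6)/6 = 30/6 = 5; σ²_A = ((6−4)/6)² = 0.111
te_B = (6 + 4·10 + 14)/6 = 60/6 = 10; σ²_B = ((14−6)/6)² = 1.778
te_C = (2 + 4·5 + 14)/6 = 36/6 = 6; σ²_C = ((14−2)/6)² = 4.000
te_D = (5 + 4·7 + 15)/6 = 48/6 = 8; σ²_D = ((15−5)/6)² = 2.778
te_E = (9 + 4·13 + 23)/6 = 84/6 = 14; σ²_E = ((23−9)/6)² = 5.444
te_F = (9 + 4·12 + 21)/6 = 78/6 = 13; σ²_F = ((21−9)/6)² = 4.000
te_G = (9 + 4·10 + 17)/6 = 66/6 = 11; σ²_G = ((17−9)/6)² = 1.778

Forward pass:
ES_A = 0; EF_A = 5
ES_B = 0; EF_B = 10
ES_C = 0; EF_C = 6
ES_D = 5; EF_D = 5+8 = 13
ES_E = 10; EF_E = 10+14 = 24
ES_F = 6; EF_F = 6+13 = 19
ES_G = max(EF_C=6, EF_D=13, EF_E=24, EF_F=19) = 24; EF_G = 24+11 = 35
Expected project duration μ = 35 days. Critical path: B → E → G.

Variance along critical path = 1.778 + 5.444 + 1.778 = 9.000; σ = √9.000 = 3.000 days.
Z = (38 − 35) / 3.000 = 1.000
P(T ≤ 38) = Φ(1.000) ≈ 0.841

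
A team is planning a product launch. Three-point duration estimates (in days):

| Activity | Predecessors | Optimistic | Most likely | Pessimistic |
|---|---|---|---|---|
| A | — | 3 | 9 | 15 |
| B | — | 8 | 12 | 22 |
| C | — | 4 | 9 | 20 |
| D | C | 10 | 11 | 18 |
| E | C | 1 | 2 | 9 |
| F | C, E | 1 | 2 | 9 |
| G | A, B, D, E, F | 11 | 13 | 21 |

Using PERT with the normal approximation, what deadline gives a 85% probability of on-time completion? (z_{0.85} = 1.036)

39.5 days

te_A = (3 + 4·9 + 15)/6 = 54/6 = 9; σ²_A = ((15−3)/6)² = 4.000
te_B = (8 + 4·12 + 22)/6 = 78/6 = 13; σ²_B = ((22−8)/6)² = 5.444
te_C = (4 + 4·9 + 20)/6 = 60/6 = 10; σ²_C = ((20−4)/6)² = 7.111
te_D = (10 + 4·11 + 18)/6 = 72/6 = 12; σ²_D = ((18−10)/6)² = 1.778
te_E = (1 + 4·2 + 9)/6 = 18/6 = 3; σ²_E = ((9−1)/6)² = 1.778
te_F = (1 + 4·2 + 9)/6 = 18/6 = 3; σ²_F = ((9−1)/6)² = 1.778
te_G = (11 + 4·13 + 21)/6 = 84/6 = 14; σ²_G = ((21−11)/6)² = 2.778

Forward pass:
ES_A = 0; EF_A = 9
ES_B = 0; EF_B = 13
ES_C = 0; EF_C = 10
ES_D = 10; EF_D = 10+12 = 22
ES_E = 10; EF_E = 10+3 = 13
ES_F = max(EF_C=10, EF_E=13) = 13; EF_F = 13+3 = 16
ES_G = max(EF_A=9, EF_B=13, EF_D=22, EF_E=13, EF_F=16) = 22; EF_G = 22+14 = 36
Expected project duration μ = 36 days. Critical path: C → D → G.

Variance along critical path = 7.111 + 1.778 + 2.778 = 11.667; σ = 3.416 days.
D = μ + z·σ = 36 + 1.036·3.416 = 39.5 days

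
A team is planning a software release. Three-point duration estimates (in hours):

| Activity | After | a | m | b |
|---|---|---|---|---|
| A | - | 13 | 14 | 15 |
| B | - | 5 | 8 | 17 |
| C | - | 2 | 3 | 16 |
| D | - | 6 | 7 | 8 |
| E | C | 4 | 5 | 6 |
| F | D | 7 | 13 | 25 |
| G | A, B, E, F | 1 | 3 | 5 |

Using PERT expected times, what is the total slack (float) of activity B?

te_A = (13 + 4·14 + 15)/6 = 84/6 = 14
te_B = (5 + 4·8 + 17)/6 = 54/6 = 9
te_C = (2 + 4·3 + 16)/6 = 30/6 = 5
te_D = (6 + 4·7 + 8)/6 = 42/6 = 7
te_E = (4 + 4·5 + 6)/6 = 30/6 = 5
te_F = (7 + 4·13 + 25)/6 = 84/6 = 14
te_G = (1 + 4·3 + 5)/6 = 18/6 = 3

Forward pass:
ES_A = 0; EF_A = 14
ES_B = 0; EF_B = 9
ES_C = 0; EF_C = 5
ES_D = 0; EF_D = 7
ES_E = 5; EF_E = 5+5 = 10
ES_F = 7; EF_F = 7+14 = 21
ES_G = max(EF_A=14, EF_B=9, EF_E=10, EF_F=21) = 21; EF_G = 21+3 = 24
Expected project duration μ = 24 hours. Critical path: D → F → G.

Backward pass:
LF_G = 24; LS_G = 24−3 = 21
LF_F = LS_G = 21; LS_F = 21−14 = 7
LF_E = LS_G = 21; LS_E = 21−5 = 16
LF_D = LS_F = 7; LS_D = 7−7 = 0
LF_C = LS_E = 16; LS_C = 16−5 = 11
LF_B = LS_G = 21; LS_B = 21−9 = 12
LF_A = LS_G = 21; LS_A = 21−14 = 7
Slack_B = LS_B − ES_B = 12 − 0 = 12

12 hours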